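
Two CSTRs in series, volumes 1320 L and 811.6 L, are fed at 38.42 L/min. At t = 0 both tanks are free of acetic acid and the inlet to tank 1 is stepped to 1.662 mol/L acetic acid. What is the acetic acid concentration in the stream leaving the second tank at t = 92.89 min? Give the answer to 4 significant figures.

Time constants: τᵢ = Vᵢ/Q for each well-mixed tank.
τ₁ = 1320/38.42 = 34.3571 min; τ₂ = 811.6/38.42 = 21.1244 min.
Tank 1: C₁ = C_in(1 − e^(−t/τ₁)). Tank 2 (τ₁ ≠ τ₂): C₂ = C_in[1 − (τ₁ e^(−t/τ₁) − τ₂ e^(−t/τ₂))/(τ₁ − τ₂)].
At t = 92.89: e^(−t/τ₁) = 0.0669599, e^(−t/τ₂) = 0.0123108.
C₂ = 1.662·[1 − (34.3571·0.0669599 − 21.1244·0.0123108)/(13.2327)] = 1.662·0.845799 = 1.40572 mol/L.

1.406 mol/L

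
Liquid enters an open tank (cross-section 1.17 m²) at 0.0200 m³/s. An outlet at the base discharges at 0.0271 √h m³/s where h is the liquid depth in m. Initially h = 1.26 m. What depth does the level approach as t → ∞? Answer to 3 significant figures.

Mass balance (ρ constant): A dh/dt = Q_in − 0.0271 √h. At steady state dh/dt = 0:
Q_in = 0.0271 √h_ss ⇒ √h_ss = 0.0200/0.0271 = 0.73801.
h_ss = 0.73801² = 0.54465 m. (Since h₀ = 1.26 m > h_ss, the level will fall toward this value.)

0.545 m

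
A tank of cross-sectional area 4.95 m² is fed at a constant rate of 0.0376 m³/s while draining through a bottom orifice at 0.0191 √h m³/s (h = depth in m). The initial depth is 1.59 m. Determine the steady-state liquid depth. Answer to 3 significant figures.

Level balance: A dh/dt = 0.0376 − 0.0191 √h. Setting dh/dt = 0:
Q_in = 0.0191 √h_ss ⇒ √h_ss = 0.0376/0.0191 = 1.9686.
h_ss = 1.9686² = 3.8753 m. (Since h₀ = 1.59 m < h_ss, the level will rise toward this value.)

3.88 m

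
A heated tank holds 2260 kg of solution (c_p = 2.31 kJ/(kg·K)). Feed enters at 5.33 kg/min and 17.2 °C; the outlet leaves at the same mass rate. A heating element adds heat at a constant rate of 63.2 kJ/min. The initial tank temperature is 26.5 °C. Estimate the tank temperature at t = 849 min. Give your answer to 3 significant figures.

22.9 °C

M c_p dT/dt = ṁ c_p (T_in − T) + Q̇.
τ = M/ṁ = 424.02 min; T_ss = T_in + Q̇/(ṁ c_p) = 17.2 + 63.2/(5.33·2.31) = 22.333 °C.
T approaches T_ss exponentially: T(t) = T_ss + (T₀ − T_ss) e^(−t/τ).
T(849) = 22.333 + (4.1669)·e^(−849/424.02) = 22.333 + (4.1669)·0.13503 = 22.896 °C.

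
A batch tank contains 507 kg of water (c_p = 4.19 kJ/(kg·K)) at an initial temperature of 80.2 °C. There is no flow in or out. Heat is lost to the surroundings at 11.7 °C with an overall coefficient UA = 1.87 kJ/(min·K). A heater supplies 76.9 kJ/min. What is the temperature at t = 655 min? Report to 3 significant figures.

68.2 °C

M c_p dT/dt = −UA(T − T_amb) + Q̇.
dT/dt = (T_ss − T)/τ with T_ss = T_amb + Q̇/UA = 11.7 + 76.9/1.87 = 52.823 °C, τ = M c_p/UA = 507·4.19/1.87 = 1136.0 min.
Integrating: T(t) = T_ss + (T₀ − T_ss) e^(−t/τ).
T(655) = 52.823 + (27.377)·0.56182 = 68.204 °C.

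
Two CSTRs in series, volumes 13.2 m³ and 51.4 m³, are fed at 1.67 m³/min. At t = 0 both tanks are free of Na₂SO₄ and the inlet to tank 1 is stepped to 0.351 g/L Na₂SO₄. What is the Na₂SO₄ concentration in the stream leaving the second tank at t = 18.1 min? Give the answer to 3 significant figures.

0.101 g/L

Species balance on tank i: dCᵢ/dt = (Cᵢ₋₁ − Cᵢ)/τᵢ with τᵢ = Vᵢ/Q.
τ₁ = 13.2/1.67 = 7.9042 min; τ₂ = 51.4/1.67 = 30.778 min.
Tank 1: C₁ = C_in(1 − e^(−t/τ₁)). Tank 2 (τ₁ ≠ τ₂): C₂ = C_in[1 − (τ₁ e^(−t/τ₁) − τ₂ e^(−t/τ₂))/(τ₁ − τ₂)].
At t = 18.1: e^(−t/τ₁) = 0.10127, e^(−t/τ₂) = 0.55540.
C₂ = 0.351·[1 − (7.9042·0.10127 − 30.778·0.55540)/(-22.874)] = 0.351·0.28768 = 0.10098 g/L.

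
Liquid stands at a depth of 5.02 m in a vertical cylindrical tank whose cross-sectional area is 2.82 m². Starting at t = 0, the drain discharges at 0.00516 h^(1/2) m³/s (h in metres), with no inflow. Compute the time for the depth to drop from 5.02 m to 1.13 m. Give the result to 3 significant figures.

1290 s

A dh/dt = −Q_out = −0.00516 √h.
This is separable: 2 d(√h)/dt = −0.00516/A, so √h = √h₀ − (0.00516/(2A)) t.
t = 2A(√h₀ − √h)/0.00516 = 2·2.82·(√5.02 − √1.13)/0.00516
  = 5.6400 × (2.2405 − 1.0630) / 0.00516 = 1287.1 s.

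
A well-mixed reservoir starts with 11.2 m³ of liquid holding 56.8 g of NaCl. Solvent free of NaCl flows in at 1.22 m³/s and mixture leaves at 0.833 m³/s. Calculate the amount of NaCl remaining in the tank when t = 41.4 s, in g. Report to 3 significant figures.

Total volume: dV/dt = Q_in − Q_out = 0.38700 m³/s, so V(t) = 11.2 + 0.38700 t and V(41.4) = 27.222 m³.
Species balance (pure solvent in): dm/dt = −Q_out · m/V(t).
dm/m = −Q_out dt/(V₀ + 0.38700 t); integrating gives ln(m/m₀) = −(Q_out/(Q_in−Q_out)) ln(V/V₀).
m = m₀ (V₀/V)^(Q_out/(Q_in−Q_out)) = 56.8 × (11.2/27.222)^(2.1525) = 8.3975 g.

8.40 g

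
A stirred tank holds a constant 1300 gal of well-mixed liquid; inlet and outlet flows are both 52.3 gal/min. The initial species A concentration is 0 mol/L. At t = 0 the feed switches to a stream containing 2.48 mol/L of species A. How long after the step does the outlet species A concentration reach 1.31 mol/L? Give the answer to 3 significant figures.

18.7 min

Species balance on the tank: V dC/dt = Q(C_in − C), so τ = V/Q = 24.857 min.
C(t) = C_in + (C₀ − C_in) e^(−t/τ). Set C = 1.31 and solve for t:
e^(−t/τ) = (C − C_in)/(C₀ − C_in) = (1.31 − 2.48)/(0 − 2.48) = 0.47177
t = −τ ln(…) = 24.857 × 0.75125 = 18.674 min.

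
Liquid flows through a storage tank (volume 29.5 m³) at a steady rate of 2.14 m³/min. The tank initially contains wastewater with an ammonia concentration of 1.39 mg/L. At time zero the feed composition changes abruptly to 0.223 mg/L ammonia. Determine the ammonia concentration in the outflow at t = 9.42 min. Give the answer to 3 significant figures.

0.812 mg/L

Species balance on the tank: V dC/dt = Q(C_in − C).
Time constant τ = V/Q = 29.5/2.14 = 13.785 min.
C approaches C_in exponentially: C(t) = C_in + (C₀ − C_in) e^(−t/τ).
C(9.42) = 0.223 + (1.39 − 0.223)·e^(−9.42/13.785) = 0.223 + (1.1670)·0.50492 = 0.81225 mg/L.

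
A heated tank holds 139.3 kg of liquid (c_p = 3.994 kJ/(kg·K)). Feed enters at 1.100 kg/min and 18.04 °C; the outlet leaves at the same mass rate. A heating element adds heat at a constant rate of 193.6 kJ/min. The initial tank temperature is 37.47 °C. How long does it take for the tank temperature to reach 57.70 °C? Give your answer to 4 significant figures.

M c_p dT/dt = ṁ c_p (T_in − T) + Q̇.
τ = M/ṁ = 126.636 min; T_ss = T_in + Q̇/(ṁ c_p) = 62.1061 °C.
T(t) = T_ss + (T₀ − T_ss) e^(−t/τ). Set T = 57.70:
e^(−t/τ) = (57.70 − 62.1061)/(37.47 − 62.1061) = 0.178847
t = −126.636 · ln(0.178847) = 217.969 min.

218.0 min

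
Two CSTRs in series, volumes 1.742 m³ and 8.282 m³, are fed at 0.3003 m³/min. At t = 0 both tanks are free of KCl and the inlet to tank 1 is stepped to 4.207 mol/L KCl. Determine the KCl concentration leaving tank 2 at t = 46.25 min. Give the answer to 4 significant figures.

3.211 mol/L

Species balance on tank i: dCᵢ/dt = (Cᵢ₋₁ − Cᵢ)/τᵢ with τᵢ = Vᵢ/Q.
τ₁ = 1.742/0.3003 = 5.80087 min; τ₂ = 8.282/0.3003 = 27.5791 min.
Tank 1: C₁ = C_in(1 − e^(−t/τ₁)). Tank 2 (τ₁ ≠ τ₂): C₂ = C_in[1 − (τ₁ e^(−t/τ₁) − τ₂ e^(−t/τ₂))/(τ₁ − τ₂)].
At t = 46.25: e^(−t/τ₁) = 0.000344662, e^(−t/τ₂) = 0.186935.
C₂ = 4.207·[1 − (5.80087·0.000344662 − 27.5791·0.186935)/(-21.7782)] = 4.207·0.763365 = 3.21148 mol/L.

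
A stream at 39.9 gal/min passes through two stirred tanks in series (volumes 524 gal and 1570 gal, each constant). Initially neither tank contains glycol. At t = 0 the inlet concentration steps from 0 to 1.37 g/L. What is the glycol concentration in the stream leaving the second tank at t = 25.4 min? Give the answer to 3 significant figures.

0.391 g/L

Each tank obeys Vᵢ dCᵢ/dt = Q(Cᵢ₋₁ − Cᵢ), so τᵢ = Vᵢ/Q.
τ₁ = 524/39.9 = 13.133 min; τ₂ = 1570/39.9 = 39.348 min.
Solving the cascade with C₁(0)=C₂(0)=0 gives C₂(t) = C_in[1 − (τ₁ e^(−t/τ₁) − τ₂ e^(−t/τ₂))/(τ₁ − τ₂)].
At t = 25.4: e^(−t/τ₁) = 0.14456, e^(−t/τ₂) = 0.52439.
C₂ = 1.37·[1 − (13.133·0.14456 − 39.348·0.52439)/(-26.216)] = 1.37·0.28533 = 0.39090 g/L.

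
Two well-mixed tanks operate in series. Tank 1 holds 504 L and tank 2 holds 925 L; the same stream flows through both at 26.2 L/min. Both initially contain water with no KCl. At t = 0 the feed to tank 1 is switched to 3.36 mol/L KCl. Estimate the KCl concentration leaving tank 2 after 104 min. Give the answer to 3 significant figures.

2.99 mol/L

Species balance on tank i: dCᵢ/dt = (Cᵢ₋₁ − Cᵢ)/τᵢ with τᵢ = Vᵢ/Q.
τ₁ = 504/26.2 = 19.237 min; τ₂ = 925/26.2 = 35.305 min.
Solving the cascade with C₁(0)=C₂(0)=0 gives C₂(t) = C_in[1 − (τ₁ e^(−t/τ₁) − τ₂ e^(−t/τ₂))/(τ₁ − τ₂)].
At t = 104: e^(−t/τ₁) = 0.0044880, e^(−t/τ₂) = 0.052564.
C₂ = 3.36·[1 − (19.237·0.0044880 − 35.305·0.052564)/(-16.069)] = 3.36·0.88988 = 2.9900 mol/L.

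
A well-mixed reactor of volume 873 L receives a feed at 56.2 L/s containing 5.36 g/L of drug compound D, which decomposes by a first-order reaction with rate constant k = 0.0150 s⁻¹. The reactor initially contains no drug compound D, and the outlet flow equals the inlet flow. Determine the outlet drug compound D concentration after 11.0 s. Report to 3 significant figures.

2.53 g/L

V dC/dt = Q(C_in − C) − k V C.
dC/dt = (Q/V) C_in − (Q/V + k) C; effective rate a = Q/V + k = 0.064376 + 0.0150 = 0.079376 s⁻¹.
C_ss = Q C_in/(Q + kV) = 4.3471 g/L; C(t) = C_ss + (C₀ − C_ss) e^(−a t).
C(11.0) = 4.3471 + (-4.3471)·e^(−0.079376·11.0) = 4.3471 + (-4.3471)·0.41764 = 2.5316 g/L.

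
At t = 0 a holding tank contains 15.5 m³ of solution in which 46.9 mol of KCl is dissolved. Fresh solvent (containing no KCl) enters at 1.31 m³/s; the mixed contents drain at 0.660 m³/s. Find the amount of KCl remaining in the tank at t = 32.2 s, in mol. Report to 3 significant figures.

Let m(t) be the amount of KCl. Volume: V(t) = V₀ + (Q_in − Q_out) t = 15.5 + 0.65000 t; V(32.2) = 36.430 m³.
Species balance (pure solvent in): dm/dt = −Q_out · m/V(t).
dm/m = −Q_out dt/(V₀ + 0.65000 t); integrating gives ln(m/m₀) = −(Q_out/(Q_in−Q_out)) ln(V/V₀).
m = m₀ (V₀/V)^(Q_out/(Q_in−Q_out)) = 46.9 × (15.5/36.430)^(1.0154) = 19.694 mol.

19.7 mol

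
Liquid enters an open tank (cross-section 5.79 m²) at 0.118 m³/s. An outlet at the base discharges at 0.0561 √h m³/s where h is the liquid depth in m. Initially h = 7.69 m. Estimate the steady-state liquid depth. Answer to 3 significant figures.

4.42 m

A dh/dt = Q_in − 0.0561 √h. Steady state requires inflow = outflow:
Q_in = 0.0561 √h_ss ⇒ √h_ss = 0.118/0.0561 = 2.1034.
h_ss = 2.1034² = 4.4242 m. (Since h₀ = 7.69 m > h_ss, the level will fall toward this value.)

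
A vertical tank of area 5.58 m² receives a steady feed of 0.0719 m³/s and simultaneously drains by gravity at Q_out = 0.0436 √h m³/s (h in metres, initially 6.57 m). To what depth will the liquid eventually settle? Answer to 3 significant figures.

2.72 m

Level balance: A dh/dt = 0.0719 − 0.0436 √h. Setting dh/dt = 0:
Q_in = 0.0436 √h_ss ⇒ √h_ss = 0.0719/0.0436 = 1.6491.
h_ss = 1.6491² = 2.7195 m. (Since h₀ = 6.57 m > h_ss, the level will fall toward this value.)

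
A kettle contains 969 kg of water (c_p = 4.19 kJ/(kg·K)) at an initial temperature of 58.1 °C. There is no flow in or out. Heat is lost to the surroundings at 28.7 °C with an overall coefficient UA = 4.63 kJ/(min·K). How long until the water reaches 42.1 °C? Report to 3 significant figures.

Lumped-capacitance energy balance: M c_p dT/dt = UA(T_amb − T).
τ = M c_p/UA = 876.91 min; T_ss = T_amb = 28.700 °C.
T(t) = T_ss + (T₀ − T_ss)e^(−t/τ); set T = 42.1:
t = −τ ln[(T − T_ss)/(T₀ − T_ss)] = −876.91 · ln(0.45578) = 689.03 min.

689 min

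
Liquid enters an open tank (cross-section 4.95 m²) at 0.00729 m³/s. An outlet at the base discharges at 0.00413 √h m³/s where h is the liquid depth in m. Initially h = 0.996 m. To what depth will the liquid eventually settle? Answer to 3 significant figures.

Volume balance on the tank: A dh/dt = Q_in − 0.00413 √h. At steady state dh/dt = 0:
Q_in = 0.00413 √h_ss ⇒ √h_ss = 0.00729/0.00413 = 1.7651.
h_ss = 1.7651² = 3.1157 m. (Since h₀ = 0.996 m < h_ss, the level will rise toward this value.)

3.12 m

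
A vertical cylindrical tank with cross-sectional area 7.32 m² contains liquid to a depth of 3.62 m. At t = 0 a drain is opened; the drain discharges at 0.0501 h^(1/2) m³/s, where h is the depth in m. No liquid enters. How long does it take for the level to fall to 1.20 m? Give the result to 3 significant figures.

With no inflow, A dh/dt = −0.0501 √h.
Separate and integrate: 2(√h − √h₀) = −(0.0501/A) t.
t = 2A(√h₀ − √h)/0.0501 = 2·7.32·(√3.62 − √1.20)/0.0501
  = 14.640 × (1.9026 − 1.0954) / 0.0501 = 235.87 s.

236 s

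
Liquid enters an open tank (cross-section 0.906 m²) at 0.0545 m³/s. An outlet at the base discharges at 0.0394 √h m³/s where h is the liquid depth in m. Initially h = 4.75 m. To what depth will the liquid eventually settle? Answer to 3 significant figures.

Level balance: A dh/dt = 0.0545 − 0.0394 √h. Setting dh/dt = 0:
Q_in = 0.0394 √h_ss ⇒ √h_ss = 0.0545/0.0394 = 1.3832.
h_ss = 1.3832² = 1.9134 m. (Since h₀ = 4.75 m > h_ss, the level will fall toward this value.)

1.91 m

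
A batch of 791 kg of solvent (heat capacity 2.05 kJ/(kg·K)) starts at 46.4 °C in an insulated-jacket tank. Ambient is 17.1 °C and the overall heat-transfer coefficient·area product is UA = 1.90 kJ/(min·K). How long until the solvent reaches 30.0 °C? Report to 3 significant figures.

700 min

M c_p dT/dt = −UA(T − T_amb).
τ = M c_p/UA = 853.45 min; T_ss = T_amb = 17.100 °C.
T(t) = T_ss + (T₀ − T_ss)e^(−t/τ); set T = 30.0:
t = −τ ln[(T − T_ss)/(T₀ − T_ss)] = −853.45 · ln(0.44027) = 700.13 min.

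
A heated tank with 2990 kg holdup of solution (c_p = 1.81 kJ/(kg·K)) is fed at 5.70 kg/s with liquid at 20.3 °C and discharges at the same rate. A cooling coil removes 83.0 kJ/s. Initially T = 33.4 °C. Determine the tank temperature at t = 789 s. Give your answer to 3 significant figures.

Heat balance on the well-mixed liquid: M c_p dT/dt = ṁ c_p (T_in − T) − 83.0.
Rearrange: dT/dt = (T_ss − T)/τ with τ = M/ṁ = 524.56 s and T_ss = T_in − Q̇/(ṁ c_p) = 12.255 °C.
This is linear first-order; T(t) = T_ss + (T₀ − T_ss) e^(−t/τ).
T(789) = 12.255 + (21.145)·e^(−789/524.56) = 12.255 + (21.145)·0.22221 = 16.954 °C.

17.0 °C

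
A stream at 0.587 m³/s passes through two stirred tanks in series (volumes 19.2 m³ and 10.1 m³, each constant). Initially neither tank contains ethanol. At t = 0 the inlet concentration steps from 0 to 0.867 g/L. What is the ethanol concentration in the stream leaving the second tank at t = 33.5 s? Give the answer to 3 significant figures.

0.347 g/L

Each tank obeys Vᵢ dCᵢ/dt = Q(Cᵢ₋₁ − Cᵢ), so τᵢ = Vᵢ/Q.
τ₁ = 19.2/0.587 = 32.709 s; τ₂ = 10.1/0.587 = 17.206 s.
Tank 1: C₁ = C_in(1 − e^(−t/τ₁)). Tank 2 (τ₁ ≠ τ₂): C₂ = C_in[1 − (τ₁ e^(−t/τ₁) − τ₂ e^(−t/τ₂))/(τ₁ − τ₂)].
At t = 33.5: e^(−t/τ₁) = 0.35909, e^(−t/τ₂) = 0.14270.
C₂ = 0.867·[1 − (32.709·0.35909 − 17.206·0.14270)/(15.503)] = 0.867·0.40075 = 0.34745 g/L.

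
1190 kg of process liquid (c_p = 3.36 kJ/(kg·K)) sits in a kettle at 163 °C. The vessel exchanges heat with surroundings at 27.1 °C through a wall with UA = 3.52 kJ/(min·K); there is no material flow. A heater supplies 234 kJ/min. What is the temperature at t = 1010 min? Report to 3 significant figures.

122 °C

M c_p dT/dt = −UA(T − T_amb) + Q̇.
dT/dt = (T_ss − T)/τ with T_ss = T_amb + Q̇/UA = 27.1 + 234/3.52 = 93.577 °C, τ = M c_p/UA = 1190·3.36/3.52 = 1135.9 min.
T approaches T_ss exponentially: T(t) = T_ss + (T₀ − T_ss) e^(−t/τ).
T(1010) = 93.577 + (69.423)·0.41100 = 122.11 °C.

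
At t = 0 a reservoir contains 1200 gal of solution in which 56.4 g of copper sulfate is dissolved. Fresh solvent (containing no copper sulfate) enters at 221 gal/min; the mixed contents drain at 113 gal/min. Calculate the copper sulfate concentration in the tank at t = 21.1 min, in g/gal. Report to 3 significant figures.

0.00532 g/gal

Total volume: dV/dt = Q_in − Q_out = 108.00 gal/min, so V(t) = 1200 + 108.00 t and V(21.1) = 3478.8 gal.
No copper sulfate enters, so dm/dt = −Q_out · (m/V).
dm/m = −Q_out dt/(V₀ + 108.00 t); integrating gives ln(m/m₀) = −(Q_out/(Q_in−Q_out)) ln(V/V₀).
m = m₀ (V₀/V)^(Q_out/(Q_in−Q_out)) = 56.4 × (1200/3478.8)^(1.0463) = 18.520 g.
C = m/V = 18.520/3478.8 = 0.0053235 g/gal.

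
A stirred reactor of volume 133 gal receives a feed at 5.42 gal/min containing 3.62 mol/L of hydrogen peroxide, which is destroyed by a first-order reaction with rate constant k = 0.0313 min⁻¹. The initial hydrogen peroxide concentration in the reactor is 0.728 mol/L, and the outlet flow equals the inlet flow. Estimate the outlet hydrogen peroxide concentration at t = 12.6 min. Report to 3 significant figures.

V dC/dt = Q(C_in − C) − k V C.
dC/dt = (Q/V) C_in − (Q/V + k) C; effective rate a = Q/V + k = 0.040752 + 0.0313 = 0.072052 min⁻¹.
C_ss = Q C_in/(Q + kV) = 2.0474 mol/L; C(t) = C_ss + (C₀ − C_ss) e^(−a t).
C(12.6) = 2.0474 + (-1.3194)·e^(−0.072052·12.6) = 2.0474 + (-1.3194)·0.40339 = 1.5152 mol/L.

1.52 mol/L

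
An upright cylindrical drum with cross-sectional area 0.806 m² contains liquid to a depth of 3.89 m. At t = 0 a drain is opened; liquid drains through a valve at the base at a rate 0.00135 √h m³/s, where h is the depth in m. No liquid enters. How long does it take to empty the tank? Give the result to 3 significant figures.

With no inflow, A dh/dt = −0.00135 √h.
This is separable: 2 d(√h)/dt = −0.00135/A, so √h = √h₀ − (0.00135/(2A)) t.
Tank is empty when √h = 0: t_empty = 2A√h₀/0.00135.
t_empty = 2·0.806·√3.89/0.00135 = 1.6120·1.9723/0.00135 = 2355.1 s.

2360 s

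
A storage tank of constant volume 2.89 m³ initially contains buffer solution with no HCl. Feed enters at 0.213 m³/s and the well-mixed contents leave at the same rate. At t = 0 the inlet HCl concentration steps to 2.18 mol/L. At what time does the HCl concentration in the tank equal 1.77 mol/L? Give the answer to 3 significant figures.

22.7 s

Accumulation = in − out for the solute gives V dC/dt = Q(C_in − C), so τ = V/Q = 13.568 s.
C(t) = C_in + (C₀ − C_in) e^(−t/τ). Set C = 1.77 and solve for t:
e^(−t/τ) = (C − C_in)/(C₀ − C_in) = (1.77 − 2.18)/(0 − 2.18) = 0.18807
t = −τ ln(…) = 13.568 × 1.6709 = 22.671 s.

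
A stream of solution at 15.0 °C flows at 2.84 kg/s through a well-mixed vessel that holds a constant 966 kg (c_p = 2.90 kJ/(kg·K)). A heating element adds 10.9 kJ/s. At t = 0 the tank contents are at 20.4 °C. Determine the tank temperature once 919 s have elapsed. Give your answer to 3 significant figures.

M c_p dT/dt = ṁ c_p (T_in − T) + Q̇.
Rearrange: dT/dt = (T_ss − T)/τ with τ = M/ṁ = 340.14 s and T_ss = T_in + Q̇/(ṁ c_p) = 16.323 °C.
Solution: T(t) = T_ss + (T₀ − T_ss) e^(−t/τ).
T(919) = 16.323 + (4.0765)·e^(−919/340.14) = 16.323 + (4.0765)·0.067083 = 16.597 °C.

16.6 °C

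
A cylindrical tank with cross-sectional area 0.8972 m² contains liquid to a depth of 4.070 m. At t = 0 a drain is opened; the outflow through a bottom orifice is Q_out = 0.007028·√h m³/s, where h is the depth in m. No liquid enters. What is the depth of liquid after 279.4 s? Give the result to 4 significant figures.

0.8521 m

With no inflow, A dh/dt = −0.007028 √h.
Separate and integrate: 2(√h − √h₀) = −(0.007028/A) t.
√h = √4.070 − 0.007028·279.4/(2·0.8972) = 2.01742 − 1.09431 = 0.923118.
h = 0.923118² = 0.852146 m.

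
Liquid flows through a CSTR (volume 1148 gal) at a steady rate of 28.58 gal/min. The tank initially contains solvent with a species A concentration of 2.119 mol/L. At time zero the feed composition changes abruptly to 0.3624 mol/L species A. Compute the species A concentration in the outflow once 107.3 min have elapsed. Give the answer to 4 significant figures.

0.4839 mol/L

Accumulation = in − out for the solute gives V dC/dt = Q(C_in − C).
So dC/dt = (C_in − C)/τ with τ = V/Q = 1148/28.58 = 40.1679 min.
Integrating: C(t) = C_in + (C₀ − C_in) e^(−t/τ).
C(107.3) = 0.3624 + (2.119 − 0.3624)·e^(−107.3/40.1679) = 0.3624 + (1.75660)·0.0691634 = 0.483892 mol/L.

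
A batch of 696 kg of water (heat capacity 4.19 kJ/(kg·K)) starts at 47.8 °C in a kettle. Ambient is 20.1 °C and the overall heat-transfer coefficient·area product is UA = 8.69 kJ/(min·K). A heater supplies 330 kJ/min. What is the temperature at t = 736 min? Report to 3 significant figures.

M c_p dT/dt = −UA(T − T_amb) + Q̇.
dT/dt = (T_ss − T)/τ with T_ss = T_amb + Q̇/UA = 20.1 + 330/8.69 = 58.075 °C, τ = M c_p/UA = 696·4.19/8.69 = 335.59 min.
Solution: T(t) = T_ss + (T₀ − T_ss) e^(−t/τ).
T(736) = 58.075 + (-10.275)·0.11156 = 56.928 °C.

56.9 °C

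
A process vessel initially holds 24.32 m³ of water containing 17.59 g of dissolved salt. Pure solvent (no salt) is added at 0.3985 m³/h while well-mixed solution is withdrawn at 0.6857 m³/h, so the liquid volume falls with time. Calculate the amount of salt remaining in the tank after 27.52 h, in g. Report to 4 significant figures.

6.882 g

Total volume: dV/dt = Q_in − Q_out = -0.287200 m³/h, so V(t) = 24.32 − 0.287200 t and V(27.52) = 16.4163 m³.
No salt enters, so dm/dt = −Q_out · (m/V).
Separate: dm/m = −Q_out dt/V(t) ⇒ ln(m/m₀) = −(Q_out/(Q_in−Q_out)) ln(V/V₀).
m = m₀ (V₀/V)^(Q_out/(Q_in−Q_out)) = 17.59 × (24.32/16.4163)^(-2.38753) = 6.88238 g.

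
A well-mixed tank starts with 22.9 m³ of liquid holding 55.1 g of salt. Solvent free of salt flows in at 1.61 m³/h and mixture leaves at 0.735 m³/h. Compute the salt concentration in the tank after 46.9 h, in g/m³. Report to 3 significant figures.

Total volume: dV/dt = Q_in − Q_out = 0.87500 m³/h, so V(t) = 22.9 + 0.87500 t and V(46.9) = 63.938 m³.
Solute balance: dm/dt = 0 − Q_out C = −Q_out m/V(t).
Separate: dm/m = −Q_out dt/V(t) ⇒ ln(m/m₀) = −(Q_out/(Q_in−Q_out)) ln(V/V₀).
m = m₀ (V₀/V)^(Q_out/(Q_in−Q_out)) = 55.1 × (22.9/63.938)^(0.84000) = 23.258 g.
C = m/V = 23.258/63.938 = 0.36377 g/m³.

0.364 g/m³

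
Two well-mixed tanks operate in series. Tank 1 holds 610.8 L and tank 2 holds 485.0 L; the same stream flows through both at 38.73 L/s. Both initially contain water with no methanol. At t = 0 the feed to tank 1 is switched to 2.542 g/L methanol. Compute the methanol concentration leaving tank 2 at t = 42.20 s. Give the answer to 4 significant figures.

2.029 g/L

Species balance on tank i: dCᵢ/dt = (Cᵢ₋₁ − Cᵢ)/τᵢ with τᵢ = Vᵢ/Q.
τ₁ = 610.8/38.73 = 15.7707 s; τ₂ = 485.0/38.73 = 12.5226 s.
Tank 1: C₁ = C_in(1 − e^(−t/τ₁)). Tank 2 (τ₁ ≠ τ₂): C₂ = C_in[1 − (τ₁ e^(−t/τ₁) − τ₂ e^(−t/τ₂))/(τ₁ − τ₂)].
At t = 42.20: e^(−t/τ₁) = 0.0688486, e^(−t/τ₂) = 0.0343928.
C₂ = 2.542·[1 − (15.7707·0.0688486 − 12.5226·0.0343928)/(3.24813)] = 2.542·0.798313 = 2.02931 g/L.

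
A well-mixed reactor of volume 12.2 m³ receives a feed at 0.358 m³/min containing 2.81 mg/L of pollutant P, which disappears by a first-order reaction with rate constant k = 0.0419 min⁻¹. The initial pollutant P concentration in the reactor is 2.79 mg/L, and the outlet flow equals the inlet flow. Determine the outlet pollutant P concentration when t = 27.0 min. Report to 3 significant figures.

V dC/dt = Q(C_in − C) − k V C.
This is linear with rate a = Q/V + k = 0.071244 min⁻¹.
C_ss = Q C_in/(Q + kV) = 1.1574 mg/L; C(t) = C_ss + (C₀ − C_ss) e^(−a t).
C(27.0) = 1.1574 + (1.6326)·e^(−0.071244·27.0) = 1.1574 + (1.6326)·0.14608 = 1.3959 mg/L.

1.40 mg/L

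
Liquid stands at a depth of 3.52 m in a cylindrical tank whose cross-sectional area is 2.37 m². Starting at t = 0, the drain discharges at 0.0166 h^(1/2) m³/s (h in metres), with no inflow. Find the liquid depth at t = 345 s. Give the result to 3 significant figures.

Volume balance on the tank: A dh/dt = −0.0166 √h.
Separate and integrate: 2(√h − √h₀) = −(0.0166/A) t.
√h = √3.52 − 0.0166·345/(2·2.37) = 1.8762 − 1.2082 = 0.66794.
h = 0.66794² = 0.44614 m.

0.446 m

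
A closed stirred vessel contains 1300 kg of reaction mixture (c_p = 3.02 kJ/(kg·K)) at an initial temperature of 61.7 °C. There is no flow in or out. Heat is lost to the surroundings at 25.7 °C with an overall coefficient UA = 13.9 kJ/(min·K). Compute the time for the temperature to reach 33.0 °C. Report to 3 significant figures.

451 min

Energy balance: M c_p dT/dt = −UA(T − T_amb).
τ = M c_p/UA = 282.45 min; T_ss = T_amb = 25.700 °C.
T(t) = T_ss + (T₀ − T_ss)e^(−t/τ); set T = 33.0:
t = −τ ln[(T − T_ss)/(T₀ − T_ss)] = −282.45 · ln(0.20278) = 450.68 min.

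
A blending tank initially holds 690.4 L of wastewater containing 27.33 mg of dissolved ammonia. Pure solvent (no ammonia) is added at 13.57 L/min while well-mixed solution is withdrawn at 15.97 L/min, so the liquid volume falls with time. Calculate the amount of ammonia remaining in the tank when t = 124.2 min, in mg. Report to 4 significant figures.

0.6358 mg

Let m(t) be the amount of ammonia. Volume: V(t) = V₀ + (Q_in − Q_out) t = 690.4 − 2.40000 t; V(124.2) = 392.320 L.
Solute balance: dm/dt = 0 − Q_out C = −Q_out m/V(t).
dm/m = −Q_out dt/(V₀ − 2.40000 t); integrating gives ln(m/m₀) = −(Q_out/(Q_in−Q_out)) ln(V/V₀).
m = m₀ (V₀/V)^(Q_out/(Q_in−Q_out)) = 27.33 × (690.4/392.320)^(-6.65417) = 0.635778 mg.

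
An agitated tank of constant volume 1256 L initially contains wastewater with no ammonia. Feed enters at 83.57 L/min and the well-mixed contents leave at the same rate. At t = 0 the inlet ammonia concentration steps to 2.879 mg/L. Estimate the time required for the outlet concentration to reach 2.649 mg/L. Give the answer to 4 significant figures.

37.98 min

Species balance: V dC/dt = Q(C_in − C) ⇒ τ = V/Q = 15.0293 min.
C(t) = C_in + (C₀ − C_in) e^(−t/τ). Set C = 2.649 and solve for t:
e^(−t/τ) = (C − C_in)/(C₀ − C_in) = (2.649 − 2.879)/(0 − 2.879) = 0.0798889
t = −τ ln(…) = 15.0293 × 2.52712 = 37.9809 min.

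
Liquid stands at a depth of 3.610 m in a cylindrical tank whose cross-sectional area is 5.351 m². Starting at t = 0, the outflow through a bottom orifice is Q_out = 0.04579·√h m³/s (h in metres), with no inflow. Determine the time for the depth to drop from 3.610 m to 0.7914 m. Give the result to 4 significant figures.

With no inflow, A dh/dt = −0.04579 √h.
This is separable: 2 d(√h)/dt = −0.04579/A, so √h = √h₀ − (0.04579/(2A)) t.
t = 2A(√h₀ − √h)/0.04579 = 2·5.351·(√3.610 − √0.7914)/0.04579
  = 10.7020 × (1.90000 − 0.889607) / 0.04579 = 236.148 s.

236.1 s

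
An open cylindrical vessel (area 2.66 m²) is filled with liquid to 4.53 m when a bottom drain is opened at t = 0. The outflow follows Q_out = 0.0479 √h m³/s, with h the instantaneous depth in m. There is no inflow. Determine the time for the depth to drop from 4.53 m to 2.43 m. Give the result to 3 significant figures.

63.3 s

A dh/dt = −Q_out = −0.0479 √h.
Separate and integrate: 2(√h − √h₀) = −(0.0479/A) t.
t = 2A(√h₀ − √h)/0.0479 = 2·2.66·(√4.53 − √2.43)/0.0479
  = 5.3200 × (2.1284 − 1.5588) / 0.0479 = 63.255 s.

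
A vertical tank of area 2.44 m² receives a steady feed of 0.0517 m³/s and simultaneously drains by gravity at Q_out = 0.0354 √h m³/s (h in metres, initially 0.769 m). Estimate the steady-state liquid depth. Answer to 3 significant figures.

2.13 m

Level balance: A dh/dt = 0.0517 − 0.0354 √h. Setting dh/dt = 0:
Q_in = 0.0354 √h_ss ⇒ √h_ss = 0.0517/0.0354 = 1.4605.
h_ss = 1.4605² = 2.1329 m. (Since h₀ = 0.769 m < h_ss, the level will rise toward this value.)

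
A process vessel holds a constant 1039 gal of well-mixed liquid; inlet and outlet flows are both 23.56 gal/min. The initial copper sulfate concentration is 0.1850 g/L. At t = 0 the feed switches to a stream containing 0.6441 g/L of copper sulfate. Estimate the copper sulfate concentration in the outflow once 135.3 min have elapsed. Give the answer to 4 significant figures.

0.6227 g/L

Transient balance on the dissolved component: V dC/dt = Q(C_in − C).
So dC/dt = (C_in − C)/τ with τ = V/Q = 1039/23.56 = 44.1002 min.
C approaches C_in exponentially: C(t) = C_in + (C₀ − C_in) e^(−t/τ).
C(135.3) = 0.6441 + (0.1850 − 0.6441)·e^(−135.3/44.1002) = 0.6441 + (-0.459100)·0.0465134 = 0.622746 g/L.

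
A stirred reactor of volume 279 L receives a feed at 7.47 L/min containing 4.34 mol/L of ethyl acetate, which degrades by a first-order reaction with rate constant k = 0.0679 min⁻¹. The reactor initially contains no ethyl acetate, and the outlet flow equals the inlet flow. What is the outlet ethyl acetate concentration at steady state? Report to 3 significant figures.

1.23 mol/L

V dC/dt = Q(C_in − C) − k V C.
At steady state: 0 = Q C_in − (Q + kV) C_ss, so C_ss = Q C_in/(Q + kV).
C_ss = 7.47·4.34/(7.47 + 0.0679·279) = 32.420/26.414 = 1.2274 mol/L.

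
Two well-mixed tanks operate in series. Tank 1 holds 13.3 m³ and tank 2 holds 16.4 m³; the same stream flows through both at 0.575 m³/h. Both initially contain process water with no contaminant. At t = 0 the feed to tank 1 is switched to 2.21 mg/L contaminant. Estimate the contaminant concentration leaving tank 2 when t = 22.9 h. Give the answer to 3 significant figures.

0.495 mg/L

Time constants: τᵢ = Vᵢ/Q for each well-mixed tank.
τ₁ = 13.3/0.575 = 23.130 h; τ₂ = 16.4/0.575 = 28.522 h.
Solving the cascade with C₁(0)=C₂(0)=0 gives C₂(t) = C_in[1 − (τ₁ e^(−t/τ₁) − τ₂ e^(−t/τ₂))/(τ₁ − τ₂)].
At t = 22.9: e^(−t/τ₁) = 0.37156, e^(−t/τ₂) = 0.44803.
C₂ = 2.21·[1 − (23.130·0.37156 − 28.522·0.44803)/(-5.3913)] = 2.21·0.22390 = 0.49483 mg/L.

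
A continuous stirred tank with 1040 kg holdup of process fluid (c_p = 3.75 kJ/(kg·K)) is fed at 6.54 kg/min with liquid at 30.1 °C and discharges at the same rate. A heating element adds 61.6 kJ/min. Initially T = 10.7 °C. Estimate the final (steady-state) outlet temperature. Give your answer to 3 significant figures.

Heat balance on the well-mixed liquid: M c_p dT/dt = ṁ c_p (T_in − T) + 61.6.
At steady state dT/dt = 0 ⇒ T_ss = T_in + Q̇/(ṁ c_p) = 30.1 + 61.6/(6.54·3.75) = 32.612 °C.

32.6 °C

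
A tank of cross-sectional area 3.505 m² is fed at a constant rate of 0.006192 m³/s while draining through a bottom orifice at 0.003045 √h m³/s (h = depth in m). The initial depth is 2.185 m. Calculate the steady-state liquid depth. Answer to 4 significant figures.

4.135 m

A dh/dt = Q_in − 0.003045 √h. Steady state requires inflow = outflow:
Q_in = 0.003045 √h_ss ⇒ √h_ss = 0.006192/0.003045 = 2.03350.
h_ss = 2.03350² = 4.13511 m. (Since h₀ = 2.185 m < h_ss, the level will rise toward this value.)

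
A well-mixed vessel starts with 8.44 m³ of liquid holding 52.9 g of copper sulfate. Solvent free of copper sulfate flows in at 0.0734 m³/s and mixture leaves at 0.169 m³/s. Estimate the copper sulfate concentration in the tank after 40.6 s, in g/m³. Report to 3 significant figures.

3.91 g/m³

Let m(t) be the amount of copper sulfate. Volume: V(t) = V₀ + (Q_in − Q_out) t = 8.44 − 0.095600 t; V(40.6) = 4.5586 m³.
Species balance (pure solvent in): dm/dt = −Q_out · m/V(t).
Separate: dm/m = −Q_out dt/V(t) ⇒ ln(m/m₀) = −(Q_out/(Q_in−Q_out)) ln(V/V₀).
m = m₀ (V₀/V)^(Q_out/(Q_in−Q_out)) = 52.9 × (8.44/4.5586)^(-1.7678) = 17.806 g.
C = m/V = 17.806/4.5586 = 3.9059 g/m³.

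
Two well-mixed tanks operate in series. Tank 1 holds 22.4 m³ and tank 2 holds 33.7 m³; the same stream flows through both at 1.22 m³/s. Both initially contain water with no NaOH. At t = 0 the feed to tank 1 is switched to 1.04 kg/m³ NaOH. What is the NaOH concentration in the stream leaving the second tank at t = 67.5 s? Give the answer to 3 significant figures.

Each tank obeys Vᵢ dCᵢ/dt = Q(Cᵢ₋₁ − Cᵢ), so τᵢ = Vᵢ/Q.
τ₁ = 22.4/1.22 = 18.361 s; τ₂ = 33.7/1.22 = 27.623 s.
Solving the cascade with C₁(0)=C₂(0)=0 gives C₂(t) = C_in[1 − (τ₁ e^(−t/τ₁) − τ₂ e^(−t/τ₂))/(τ₁ − τ₂)].
At t = 67.5: e^(−t/τ₁) = 0.025315, e^(−t/τ₂) = 0.086846.
C₂ = 1.04·[1 − (18.361·0.025315 − 27.623·0.086846)/(-9.2623)] = 1.04·0.79118 = 0.82283 kg/m³.

0.823 kg/m³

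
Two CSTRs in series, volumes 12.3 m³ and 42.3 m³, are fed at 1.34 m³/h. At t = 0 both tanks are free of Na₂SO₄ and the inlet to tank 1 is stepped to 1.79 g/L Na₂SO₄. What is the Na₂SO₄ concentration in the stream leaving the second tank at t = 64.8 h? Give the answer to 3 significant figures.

Time constants: τᵢ = Vᵢ/Q for each well-mixed tank.
τ₁ = 12.3/1.34 = 9.1791 h; τ₂ = 42.3/1.34 = 31.567 h.
Solving the cascade with C₁(0)=C₂(0)=0 gives C₂(t) = C_in[1 − (τ₁ e^(−t/τ₁) − τ₂ e^(−t/τ₂))/(τ₁ − τ₂)].
At t = 64.8: e^(−t/τ₁) = 0.00085920, e^(−t/τ₂) = 0.12838.
C₂ = 1.79·[1 − (9.1791·0.00085920 − 31.567·0.12838)/(-22.388)] = 1.79·0.81934 = 1.4666 g/L.

1.47 g/L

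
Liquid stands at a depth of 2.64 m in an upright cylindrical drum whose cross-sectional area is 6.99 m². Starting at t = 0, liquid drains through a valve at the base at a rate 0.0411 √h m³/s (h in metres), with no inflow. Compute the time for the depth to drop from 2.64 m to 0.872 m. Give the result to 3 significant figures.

With no inflow, A dh/dt = −0.0411 √h.
Separate and integrate: 2(√h − √h₀) = −(0.0411/A) t.
t = 2A(√h₀ − √h)/0.0411 = 2·6.99·(√2.64 − √0.872)/0.0411
  = 13.980 × (1.6248 − 0.93381) / 0.0411 = 235.04 s.

235 s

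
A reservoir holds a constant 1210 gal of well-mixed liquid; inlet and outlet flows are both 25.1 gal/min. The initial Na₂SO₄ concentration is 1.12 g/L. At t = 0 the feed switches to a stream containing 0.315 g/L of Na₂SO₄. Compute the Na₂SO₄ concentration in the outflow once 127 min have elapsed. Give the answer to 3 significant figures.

Unsteady species balance (constant V, well mixed): V dC/dt = Q(C_in − C).
Rewrite as dC/dt + C/τ = C_in/τ, τ = V/Q = 48.207 min.
Integrating: C(t) = C_in + (C₀ − C_in) e^(−t/τ).
C(127) = 0.315 + (1.12 − 0.315)·e^(−127/48.207) = 0.315 + (0.80500)·0.071758 = 0.37276 g/L.

0.373 g/L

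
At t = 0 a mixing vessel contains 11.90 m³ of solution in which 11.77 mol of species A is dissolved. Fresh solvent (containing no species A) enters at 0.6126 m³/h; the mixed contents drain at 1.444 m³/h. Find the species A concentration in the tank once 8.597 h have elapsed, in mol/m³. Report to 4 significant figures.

0.5029 mol/m³

Total volume: dV/dt = Q_in − Q_out = -0.831400 m³/h, so V(t) = 11.90 − 0.831400 t and V(8.597) = 4.75245 m³.
Species balance (pure solvent in): dm/dt = −Q_out · m/V(t).
dm/m = −Q_out dt/(V₀ − 0.831400 t); integrating gives ln(m/m₀) = −(Q_out/(Q_in−Q_out)) ln(V/V₀).
m = m₀ (V₀/V)^(Q_out/(Q_in−Q_out)) = 11.77 × (11.90/4.75245)^(-1.73683) = 2.39015 mol.
C = m/V = 2.39015/4.75245 = 0.502930 mol/m³.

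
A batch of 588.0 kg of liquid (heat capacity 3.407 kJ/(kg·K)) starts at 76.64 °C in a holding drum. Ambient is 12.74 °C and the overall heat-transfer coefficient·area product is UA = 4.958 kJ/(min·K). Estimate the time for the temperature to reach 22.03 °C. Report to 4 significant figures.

779.2 min

M c_p dT/dt = −UA(T − T_amb).
τ = M c_p/UA = 404.057 min; T_ss = T_amb = 12.7400 °C.
T(t) = T_ss + (T₀ − T_ss)e^(−t/τ); set T = 22.03:
t = −τ ln[(T − T_ss)/(T₀ − T_ss)] = −404.057 · ln(0.145383) = 779.176 min.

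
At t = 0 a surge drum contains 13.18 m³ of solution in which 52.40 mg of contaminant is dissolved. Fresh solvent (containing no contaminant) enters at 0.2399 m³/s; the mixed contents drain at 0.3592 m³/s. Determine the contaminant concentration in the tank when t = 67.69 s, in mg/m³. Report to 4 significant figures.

0.5902 mg/m³

Let m(t) be the amount of contaminant. Volume: V(t) = V₀ + (Q_in − Q_out) t = 13.18 − 0.119300 t; V(67.69) = 5.10458 m³.
Solute balance: dm/dt = 0 − Q_out C = −Q_out m/V(t).
dm/m = −Q_out dt/(V₀ − 0.119300 t); integrating gives ln(m/m₀) = −(Q_out/(Q_in−Q_out)) ln(V/V₀).
m = m₀ (V₀/V)^(Q_out/(Q_in−Q_out)) = 52.40 × (13.18/5.10458)^(-3.01090) = 3.01285 mg.
C = m/V = 3.01285/5.10458 = 0.590224 mg/m³.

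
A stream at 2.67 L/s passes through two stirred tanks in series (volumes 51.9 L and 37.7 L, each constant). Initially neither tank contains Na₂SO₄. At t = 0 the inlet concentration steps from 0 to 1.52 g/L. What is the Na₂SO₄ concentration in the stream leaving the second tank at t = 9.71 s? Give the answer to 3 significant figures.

0.178 g/L

Time constants: τᵢ = Vᵢ/Q for each well-mixed tank.
τ₁ = 51.9/2.67 = 19.438 s; τ₂ = 37.7/2.67 = 14.120 s.
Tank 1: C₁ = C_in(1 − e^(−t/τ₁)). Tank 2 (τ₁ ≠ τ₂): C₂ = C_in[1 − (τ₁ e^(−t/τ₁) − τ₂ e^(−t/τ₂))/(τ₁ − τ₂)].
At t = 9.71: e^(−t/τ₁) = 0.60681, e^(−t/τ₂) = 0.50274.
C₂ = 1.52·[1 − (19.438·0.60681 − 14.120·0.50274)/(5.3184)] = 1.52·0.11687 = 0.17764 g/L.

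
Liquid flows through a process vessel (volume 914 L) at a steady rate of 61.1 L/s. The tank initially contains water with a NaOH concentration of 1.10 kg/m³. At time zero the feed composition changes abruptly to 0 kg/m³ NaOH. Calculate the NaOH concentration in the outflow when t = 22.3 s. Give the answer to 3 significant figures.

0.248 kg/m³

Unsteady species balance (constant V, well mixed): V dC/dt = Q(C_in − C).
So dC/dt = (C_in − C)/τ with τ = V/Q = 914/61.1 = 14.959 s.
Integrating: C(t) = C_in + (C₀ − C_in) e^(−t/τ).
C(22.3) = 0 + (1.10 − 0)·e^(−22.3/14.959) = 0 + (1.1000)·0.22521 = 0.24773 kg/m³.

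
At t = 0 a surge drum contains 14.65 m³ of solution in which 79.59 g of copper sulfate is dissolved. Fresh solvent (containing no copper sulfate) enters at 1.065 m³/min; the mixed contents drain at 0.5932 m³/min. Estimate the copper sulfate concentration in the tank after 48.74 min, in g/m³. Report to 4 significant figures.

Let m(t) be the amount of copper sulfate. Volume: V(t) = V₀ + (Q_in − Q_out) t = 14.65 + 0.471800 t; V(48.74) = 37.6455 m³.
Species balance (pure solvent in): dm/dt = −Q_out · m/V(t).
Separate: dm/m = −Q_out dt/V(t) ⇒ ln(m/m₀) = −(Q_out/(Q_in−Q_out)) ln(V/V₀).
m = m₀ (V₀/V)^(Q_out/(Q_in−Q_out)) = 79.59 × (14.65/37.6455)^(1.25731) = 24.2950 g.
C = m/V = 24.2950/37.6455 = 0.645362 g/m³.

0.6454 g/m³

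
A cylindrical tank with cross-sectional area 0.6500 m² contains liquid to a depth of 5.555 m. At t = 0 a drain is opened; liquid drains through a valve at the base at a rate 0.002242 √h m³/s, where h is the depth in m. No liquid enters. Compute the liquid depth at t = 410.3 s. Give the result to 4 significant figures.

A dh/dt = −Q_out = −0.002242 √h.
Separate and integrate: 2(√h − √h₀) = −(0.002242/A) t.
√h = √5.555 − 0.002242·410.3/(2·0.6500) = 2.35690 − 0.707610 = 1.64930.
h = 1.64930² = 2.72017 m.

2.720 m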